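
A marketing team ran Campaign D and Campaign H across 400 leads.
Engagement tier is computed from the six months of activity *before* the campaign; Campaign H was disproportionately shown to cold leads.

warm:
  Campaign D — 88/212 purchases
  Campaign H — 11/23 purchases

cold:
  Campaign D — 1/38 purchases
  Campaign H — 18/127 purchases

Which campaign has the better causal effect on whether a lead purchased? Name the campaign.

The stratified and pooled comparisons disagree (Campaign H wins within each engagement tier; Campaign D wins overall), so the answer turns on the causal role of engagement tier.
Since engagement tier is a pre-existing factor (not a product of the campaign) and it affects the outcome on its own, it is a confounder. The stratified rates, not the pooled rate, identify the causal effect.
Within each level — warm: 41.5% vs 47.8%; cold: 2.6% vs 14.2% — Campaign H is higher every time.

Campaign H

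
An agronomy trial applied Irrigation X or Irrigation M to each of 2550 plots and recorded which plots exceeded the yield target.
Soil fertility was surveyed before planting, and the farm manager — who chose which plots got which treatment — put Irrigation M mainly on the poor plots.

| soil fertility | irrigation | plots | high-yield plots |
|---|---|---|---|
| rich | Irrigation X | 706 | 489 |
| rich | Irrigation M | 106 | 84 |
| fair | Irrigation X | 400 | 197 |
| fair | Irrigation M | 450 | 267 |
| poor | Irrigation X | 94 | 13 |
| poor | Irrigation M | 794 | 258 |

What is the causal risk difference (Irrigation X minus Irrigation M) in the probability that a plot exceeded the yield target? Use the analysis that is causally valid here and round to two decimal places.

Within every soil fertility level Irrigation M has the higher rate, yet pooled Irrigation X does — Simpson's reversal.
Soil fertility satisfies the back-door criterion: it is not a descendant of the irrigation, and it blocks the spurious path from irrigation to outcome. Adjusting for it (i.e., using the within-soil fertility rates) gives the causal effect.
Adjusting over the population distribution of soil fertility: 0.318·(0.693−0.792) + 0.333·(0.492−0.593) + 0.348·(0.138−0.325) = -0.130.

-0.13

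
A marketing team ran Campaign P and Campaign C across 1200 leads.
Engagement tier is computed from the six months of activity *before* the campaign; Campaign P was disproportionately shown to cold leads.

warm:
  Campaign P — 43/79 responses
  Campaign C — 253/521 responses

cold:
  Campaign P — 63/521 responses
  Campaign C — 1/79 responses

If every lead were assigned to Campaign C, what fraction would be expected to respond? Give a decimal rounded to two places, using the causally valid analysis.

0.25

The engagement tier-specific comparison favours Campaign P throughout, but the pooled figures favour Campaign C. The question is whether to condition on engagement tier.
Nothing the campaign does changes engagement tier; the imbalance is an allocation artefact. With engagement tier also predicting the outcome, the pooled figure is confounded, and the within-stratum comparison is the causal one.
Standardising Campaign C to the population engagement tier mix: 0.500·253/521 + 0.500·1/79 = 0.249.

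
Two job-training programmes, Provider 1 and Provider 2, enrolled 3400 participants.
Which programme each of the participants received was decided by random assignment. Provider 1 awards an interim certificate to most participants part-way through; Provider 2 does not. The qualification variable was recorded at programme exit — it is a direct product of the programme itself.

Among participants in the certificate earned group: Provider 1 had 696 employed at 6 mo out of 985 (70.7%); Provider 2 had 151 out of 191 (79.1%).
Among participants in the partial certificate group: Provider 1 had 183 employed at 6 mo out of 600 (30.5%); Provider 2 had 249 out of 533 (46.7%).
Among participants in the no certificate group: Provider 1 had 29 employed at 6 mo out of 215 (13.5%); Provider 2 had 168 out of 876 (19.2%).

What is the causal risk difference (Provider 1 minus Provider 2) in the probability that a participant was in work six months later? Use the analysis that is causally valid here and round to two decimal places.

The stratified and pooled comparisons disagree (Provider 2 wins within each qualification attained during the programme; Provider 1 wins overall), so the answer turns on the causal role of qualification attained during the programme.
Qualification attained during the programme is recorded after the programme and is itself shifted by it — it sits on the causal path from programme to outcome. Conditioning on a mediator would strip out part of the effect we want; the pooled comparison gives the total causal effect.
The causal difference is the pooled difference: 0.504 − 0.355 = +0.149.

+0.15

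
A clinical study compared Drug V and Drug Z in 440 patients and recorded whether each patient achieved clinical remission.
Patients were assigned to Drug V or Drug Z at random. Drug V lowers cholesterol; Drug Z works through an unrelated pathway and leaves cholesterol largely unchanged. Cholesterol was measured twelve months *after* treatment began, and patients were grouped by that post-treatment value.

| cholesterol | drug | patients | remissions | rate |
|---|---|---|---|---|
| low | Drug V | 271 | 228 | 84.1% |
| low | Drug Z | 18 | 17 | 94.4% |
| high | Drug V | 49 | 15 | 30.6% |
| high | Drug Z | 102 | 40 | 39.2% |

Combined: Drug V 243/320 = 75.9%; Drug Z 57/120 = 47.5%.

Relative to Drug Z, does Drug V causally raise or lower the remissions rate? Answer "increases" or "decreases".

increases

Cholesterol is downstream of the drug. One should not condition on a consequence of treatment, so the overall rates are the right comparison.
Pooled: Drug V 75.9% vs Drug Z 47.5%; Drug V is higher overall.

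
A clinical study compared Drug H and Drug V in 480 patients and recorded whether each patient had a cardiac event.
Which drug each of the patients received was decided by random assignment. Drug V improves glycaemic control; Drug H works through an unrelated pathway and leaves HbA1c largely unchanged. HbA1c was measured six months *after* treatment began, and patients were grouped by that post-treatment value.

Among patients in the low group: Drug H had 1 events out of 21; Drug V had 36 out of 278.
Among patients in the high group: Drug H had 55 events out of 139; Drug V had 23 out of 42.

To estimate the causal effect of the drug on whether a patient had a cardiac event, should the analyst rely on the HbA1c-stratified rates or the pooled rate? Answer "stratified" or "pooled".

pooled

Drug H is lower inside every HbA1c stratum but Drug V is lower in aggregate. Whether to stratify depends on how HbA1c relates to the drug.
Stratifying would compare drugs among patients the drugs themselves sorted into HbA1c groups — a form of selection on an intermediate. The unconditioned pooled rates give the total causal effect.
Pooled: Drug H 35.0% vs Drug V 18.4%; Drug V is lower overall.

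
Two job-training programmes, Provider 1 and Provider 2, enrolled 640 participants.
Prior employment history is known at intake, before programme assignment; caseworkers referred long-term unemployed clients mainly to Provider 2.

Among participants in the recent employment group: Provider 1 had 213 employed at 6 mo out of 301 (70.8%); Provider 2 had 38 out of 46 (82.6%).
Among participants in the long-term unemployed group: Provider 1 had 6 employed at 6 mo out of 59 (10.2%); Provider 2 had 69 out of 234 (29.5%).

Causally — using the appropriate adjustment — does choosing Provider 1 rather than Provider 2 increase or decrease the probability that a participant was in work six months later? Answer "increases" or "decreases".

Provider 2 is higher inside every prior employment history stratum but Provider 1 is higher in aggregate. Whether to stratify depends on how prior employment history relates to the programme.
The imbalance in prior employment history arose from how participants were allocated, not from anything the programme did; and prior employment history independently affects the outcome. The pooled gap is confounded — condition on prior employment history.
Within each level — recent employment: 70.8% vs 82.6%; long-term unemployed: 10.2% vs 29.5% — Provider 2 is higher every time.

decreases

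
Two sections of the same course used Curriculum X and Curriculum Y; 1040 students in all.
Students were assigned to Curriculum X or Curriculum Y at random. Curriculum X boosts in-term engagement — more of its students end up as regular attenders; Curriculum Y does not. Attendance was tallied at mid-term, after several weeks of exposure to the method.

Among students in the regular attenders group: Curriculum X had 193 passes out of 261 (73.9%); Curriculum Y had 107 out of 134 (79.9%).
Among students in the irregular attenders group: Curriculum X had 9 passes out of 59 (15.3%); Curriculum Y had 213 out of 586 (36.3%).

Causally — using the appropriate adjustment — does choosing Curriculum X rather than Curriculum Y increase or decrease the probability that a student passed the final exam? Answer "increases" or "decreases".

Within every mid-term attendance level Curriculum Y has the higher rate, yet pooled Curriculum X does — Simpson's reversal.
Mid-term attendance is recorded after the teaching method and is itself shifted by it — it sits on the causal path from teaching method to outcome. Conditioning on a mediator would strip out part of the effect we want; the pooled comparison gives the total causal effect.
Pooled: Curriculum X 63.1% vs Curriculum Y 44.4%; Curriculum X is higher overall.

increases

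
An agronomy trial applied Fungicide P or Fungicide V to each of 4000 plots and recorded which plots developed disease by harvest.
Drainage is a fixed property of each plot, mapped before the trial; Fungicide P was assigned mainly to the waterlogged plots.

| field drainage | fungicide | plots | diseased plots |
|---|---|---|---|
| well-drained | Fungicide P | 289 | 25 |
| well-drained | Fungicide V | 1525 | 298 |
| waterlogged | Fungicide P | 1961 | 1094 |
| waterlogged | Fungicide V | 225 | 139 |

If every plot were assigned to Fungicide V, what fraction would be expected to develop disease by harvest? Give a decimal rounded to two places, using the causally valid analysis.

0.43

Field drainage is set before the fungicide has any effect — it is not caused by the fungicide — and it independently drives the outcome. That makes it a confounder, so the causal comparison is within field drainage levels.
Standardising Fungicide V to the population field drainage mix: 0.454·298/1525 + 0.546·139/225 = 0.426.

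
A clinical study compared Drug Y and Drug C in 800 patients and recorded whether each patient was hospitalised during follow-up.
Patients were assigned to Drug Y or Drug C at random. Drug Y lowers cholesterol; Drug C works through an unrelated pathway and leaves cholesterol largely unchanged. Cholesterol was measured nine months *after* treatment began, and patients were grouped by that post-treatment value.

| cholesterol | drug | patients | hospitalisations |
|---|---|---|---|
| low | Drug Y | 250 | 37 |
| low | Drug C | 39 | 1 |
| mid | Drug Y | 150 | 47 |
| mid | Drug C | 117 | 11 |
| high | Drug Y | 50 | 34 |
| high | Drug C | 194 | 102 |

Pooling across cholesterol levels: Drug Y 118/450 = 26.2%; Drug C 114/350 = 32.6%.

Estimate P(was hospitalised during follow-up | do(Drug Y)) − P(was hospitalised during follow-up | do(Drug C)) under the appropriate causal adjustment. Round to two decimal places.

-0.06

Within every cholesterol level Drug C has the lower rate, yet pooled Drug Y does — Simpson's reversal.
Stratifying would compare drugs among patients the drugs themselves sorted into cholesterol groups — a form of selection on an intermediate. The unconditioned pooled rates give the total causal effect.
The causal difference is the pooled difference: 0.262 − 0.326 = -0.063.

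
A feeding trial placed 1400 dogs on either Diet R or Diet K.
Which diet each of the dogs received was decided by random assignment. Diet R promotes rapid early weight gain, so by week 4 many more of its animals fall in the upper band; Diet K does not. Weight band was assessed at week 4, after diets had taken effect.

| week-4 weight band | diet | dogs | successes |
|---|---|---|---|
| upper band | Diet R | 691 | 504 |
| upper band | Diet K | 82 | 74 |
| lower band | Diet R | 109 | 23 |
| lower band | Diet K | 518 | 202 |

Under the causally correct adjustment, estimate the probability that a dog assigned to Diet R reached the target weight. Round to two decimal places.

0.66

Within every week-4 weight band level Diet K has the higher rate, yet pooled Diet R does — Simpson's reversal.
Week-4 weight band is downstream of the diet. One should not condition on a consequence of treatment, so the overall rates are the right comparison.
So P(outcome | do(Diet R)) is just the pooled rate for Diet R: 527/800 = 0.659.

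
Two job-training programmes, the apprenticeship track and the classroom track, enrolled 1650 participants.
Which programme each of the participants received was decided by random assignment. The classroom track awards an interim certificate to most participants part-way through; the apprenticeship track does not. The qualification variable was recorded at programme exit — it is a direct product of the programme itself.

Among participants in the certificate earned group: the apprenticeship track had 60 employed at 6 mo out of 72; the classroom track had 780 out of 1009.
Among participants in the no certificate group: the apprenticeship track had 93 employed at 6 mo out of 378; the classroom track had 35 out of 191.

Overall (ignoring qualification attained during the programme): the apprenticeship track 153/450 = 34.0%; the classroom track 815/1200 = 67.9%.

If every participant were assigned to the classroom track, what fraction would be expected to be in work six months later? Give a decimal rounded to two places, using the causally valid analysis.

0.68

Because the programme influences qualification attained during the programme, qualification attained during the programme is a post-treatment mediator, not a confounder. Stratifying on it would bias the estimate; the causal effect is the crude pooled difference.
So P(outcome | do(the classroom track)) is just the pooled rate for the classroom track: 815/1200 = 0.679.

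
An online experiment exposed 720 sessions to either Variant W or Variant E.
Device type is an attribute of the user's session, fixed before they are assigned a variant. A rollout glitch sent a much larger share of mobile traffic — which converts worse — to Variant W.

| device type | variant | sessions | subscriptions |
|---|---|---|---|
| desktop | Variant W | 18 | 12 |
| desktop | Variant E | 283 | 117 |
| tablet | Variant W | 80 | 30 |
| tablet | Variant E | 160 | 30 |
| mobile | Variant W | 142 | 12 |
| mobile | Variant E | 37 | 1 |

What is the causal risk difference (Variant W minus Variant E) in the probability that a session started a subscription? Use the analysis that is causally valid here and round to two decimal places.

Device type is set before the variant has any effect — it is not caused by the variant — and it independently drives the outcome. That makes it a confounder, so the causal comparison is within device type levels.
Adjusting over the population distribution of device type: 0.418·(0.667−0.413) + 0.333·(0.375−0.188) + 0.249·(0.085−0.027) = +0.183.

+0.18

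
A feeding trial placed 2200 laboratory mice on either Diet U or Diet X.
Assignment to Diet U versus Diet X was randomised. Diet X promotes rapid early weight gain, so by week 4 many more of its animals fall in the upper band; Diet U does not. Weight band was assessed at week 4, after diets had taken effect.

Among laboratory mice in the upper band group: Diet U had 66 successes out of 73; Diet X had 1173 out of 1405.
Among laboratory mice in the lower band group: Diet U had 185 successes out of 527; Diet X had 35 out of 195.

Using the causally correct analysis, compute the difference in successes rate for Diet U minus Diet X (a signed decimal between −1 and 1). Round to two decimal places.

-0.34

Week-4 weight band lies on the pathway diet → week-4 weight band → outcome, so adjusting for it blocks the indirect effect. For the total causal effect of diet, use the unadjusted pooled rates.
The causal difference is the pooled difference: 0.418 − 0.755 = -0.337.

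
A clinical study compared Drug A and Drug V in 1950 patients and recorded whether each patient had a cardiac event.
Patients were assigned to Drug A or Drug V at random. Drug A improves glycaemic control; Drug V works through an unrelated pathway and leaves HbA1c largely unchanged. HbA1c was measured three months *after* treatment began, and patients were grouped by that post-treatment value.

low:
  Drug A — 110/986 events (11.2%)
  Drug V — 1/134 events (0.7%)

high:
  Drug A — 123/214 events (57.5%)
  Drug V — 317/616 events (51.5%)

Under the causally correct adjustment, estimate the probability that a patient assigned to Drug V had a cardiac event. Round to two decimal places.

HbA1c here is a post-treatment variable shaped by the drug; conditioning on it would introduce bias rather than remove it. The overall comparison is the causal one.
So P(outcome | do(Drug V)) is just the pooled rate for Drug V: 318/750 = 0.424.

0.42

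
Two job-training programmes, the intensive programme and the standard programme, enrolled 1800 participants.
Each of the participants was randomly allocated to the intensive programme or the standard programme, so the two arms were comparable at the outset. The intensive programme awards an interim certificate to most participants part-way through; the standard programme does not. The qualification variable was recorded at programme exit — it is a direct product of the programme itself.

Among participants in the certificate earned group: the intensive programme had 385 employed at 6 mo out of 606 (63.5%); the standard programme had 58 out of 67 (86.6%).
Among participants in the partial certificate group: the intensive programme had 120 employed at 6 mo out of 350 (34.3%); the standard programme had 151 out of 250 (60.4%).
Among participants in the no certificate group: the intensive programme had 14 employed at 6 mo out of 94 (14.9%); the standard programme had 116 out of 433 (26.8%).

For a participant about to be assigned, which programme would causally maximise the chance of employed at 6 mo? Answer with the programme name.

Within every qualification attained during the programme level the standard programme has the higher rate, yet pooled the intensive programme does — Simpson's reversal.
Stratifying would compare programmes among participants the programmes themselves sorted into qualification attained during the programme groups — a form of selection on an intermediate. The unconditioned pooled rates give the total causal effect.
Pooled: the intensive programme 49.4% vs the standard programme 43.3%; the intensive programme is higher overall.

the intensive programme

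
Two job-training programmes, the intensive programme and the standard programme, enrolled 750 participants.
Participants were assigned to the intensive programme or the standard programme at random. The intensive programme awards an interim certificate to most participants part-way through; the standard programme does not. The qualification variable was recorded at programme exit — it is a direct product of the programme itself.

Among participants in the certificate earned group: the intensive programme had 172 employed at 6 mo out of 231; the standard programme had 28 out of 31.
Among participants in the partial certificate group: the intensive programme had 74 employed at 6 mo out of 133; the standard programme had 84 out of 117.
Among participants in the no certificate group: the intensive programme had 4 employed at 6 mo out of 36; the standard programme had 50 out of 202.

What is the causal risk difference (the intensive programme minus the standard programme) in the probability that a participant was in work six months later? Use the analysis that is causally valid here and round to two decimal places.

+0.16

The distribution of qualification attained during the programme is itself part of what the programme does — it is an intermediate outcome. Holding it fixed would remove that part of the effect; the total effect is the pooled difference.
The causal difference is the pooled difference: 0.625 − 0.463 = +0.162.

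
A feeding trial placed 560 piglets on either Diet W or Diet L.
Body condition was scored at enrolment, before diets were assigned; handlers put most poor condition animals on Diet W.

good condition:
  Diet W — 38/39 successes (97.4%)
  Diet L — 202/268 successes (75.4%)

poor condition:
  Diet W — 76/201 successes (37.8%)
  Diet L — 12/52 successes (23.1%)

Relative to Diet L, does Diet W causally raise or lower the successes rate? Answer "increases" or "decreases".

increases

Starting body condition differs across diets for reasons unrelated to any effect of the diet itself, and it separately predicts the outcome — a classic confounder. We must compare within starting body condition levels.
Within each level — good condition: 97.4% vs 75.4%; poor condition: 37.8% vs 23.1% — Diet W is higher every time.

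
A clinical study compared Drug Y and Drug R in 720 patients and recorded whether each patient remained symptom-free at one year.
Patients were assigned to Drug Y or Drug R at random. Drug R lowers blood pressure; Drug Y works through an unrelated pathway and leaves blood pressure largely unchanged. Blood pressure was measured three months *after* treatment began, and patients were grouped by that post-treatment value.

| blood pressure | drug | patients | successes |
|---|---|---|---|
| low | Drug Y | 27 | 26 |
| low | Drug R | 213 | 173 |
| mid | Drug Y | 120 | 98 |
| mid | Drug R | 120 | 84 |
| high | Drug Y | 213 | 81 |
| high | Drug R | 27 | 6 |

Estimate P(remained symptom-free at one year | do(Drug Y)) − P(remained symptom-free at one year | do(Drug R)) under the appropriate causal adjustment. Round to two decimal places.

-0.16

The distribution of blood pressure is itself part of what the drug does — it is an intermediate outcome. Holding it fixed would remove that part of the effect; the total effect is the pooled difference.
The causal difference is the pooled difference: 0.569 − 0.731 = -0.161.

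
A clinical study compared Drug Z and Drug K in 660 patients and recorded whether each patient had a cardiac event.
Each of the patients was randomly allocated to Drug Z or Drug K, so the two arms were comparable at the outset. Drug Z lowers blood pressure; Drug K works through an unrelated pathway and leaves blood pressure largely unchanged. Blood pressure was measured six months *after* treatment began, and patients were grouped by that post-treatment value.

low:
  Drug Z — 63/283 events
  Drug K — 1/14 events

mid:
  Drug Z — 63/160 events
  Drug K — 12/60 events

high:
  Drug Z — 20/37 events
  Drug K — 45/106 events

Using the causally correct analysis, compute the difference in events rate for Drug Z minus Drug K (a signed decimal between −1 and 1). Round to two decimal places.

-0.02

Blood pressure is downstream of the drug. One should not condition on a consequence of treatment, so the overall rates are the right comparison.
The causal difference is the pooled difference: 0.304 − 0.322 = -0.018.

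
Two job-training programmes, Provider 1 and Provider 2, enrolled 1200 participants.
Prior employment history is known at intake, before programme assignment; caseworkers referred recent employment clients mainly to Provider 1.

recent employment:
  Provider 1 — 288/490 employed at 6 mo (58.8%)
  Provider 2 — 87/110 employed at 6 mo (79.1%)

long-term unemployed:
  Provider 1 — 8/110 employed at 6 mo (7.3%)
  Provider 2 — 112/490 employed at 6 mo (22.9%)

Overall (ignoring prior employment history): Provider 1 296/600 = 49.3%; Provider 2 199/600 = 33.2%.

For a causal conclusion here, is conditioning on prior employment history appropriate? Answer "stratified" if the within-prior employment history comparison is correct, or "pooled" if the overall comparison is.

stratified

Prior employment history satisfies the back-door criterion: it is not a descendant of the programme, and it blocks the spurious path from programme to outcome. Adjusting for it (i.e., using the within-prior employment history rates) gives the causal effect.
Within each level — recent employment: 58.8% vs 79.1%; long-term unemployed: 7.3% vs 22.9% — Provider 2 is higher every time.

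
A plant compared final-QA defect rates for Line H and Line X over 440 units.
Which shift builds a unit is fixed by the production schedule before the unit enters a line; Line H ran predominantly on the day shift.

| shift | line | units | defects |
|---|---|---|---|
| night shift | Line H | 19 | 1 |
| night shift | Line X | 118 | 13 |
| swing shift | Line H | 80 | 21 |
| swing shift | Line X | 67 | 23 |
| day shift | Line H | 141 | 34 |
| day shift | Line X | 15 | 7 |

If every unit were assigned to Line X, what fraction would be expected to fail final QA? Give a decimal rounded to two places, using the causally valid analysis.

0.31

The stratified and pooled comparisons disagree (Line H wins within each shift; Line X wins overall), so the answer turns on the causal role of shift.
Nothing the line does changes shift; the imbalance is an allocation artefact. With shift also predicting the outcome, the pooled figure is confounded, and the within-stratum comparison is the causal one.
Standardising Line X to the population shift mix: 0.311·13/118 + 0.334·23/67 + 0.355·7/15 = 0.314.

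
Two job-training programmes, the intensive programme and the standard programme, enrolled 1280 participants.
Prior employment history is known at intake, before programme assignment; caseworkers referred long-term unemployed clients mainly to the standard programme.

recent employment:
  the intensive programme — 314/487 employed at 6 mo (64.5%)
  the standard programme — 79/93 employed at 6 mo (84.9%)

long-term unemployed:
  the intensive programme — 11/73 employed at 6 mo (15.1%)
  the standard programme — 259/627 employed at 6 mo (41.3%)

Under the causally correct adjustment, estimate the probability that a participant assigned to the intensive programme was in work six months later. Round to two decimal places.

The stratified and pooled comparisons disagree (the standard programme wins within each prior employment history; the intensive programme wins overall), so the answer turns on the causal role of prior employment history.
Prior employment history satisfies the back-door criterion: it is not a descendant of the programme, and it blocks the spurious path from programme to outcome. Adjusting for it (i.e., using the within-prior employment history rates) gives the causal effect.
Standardising the intensive programme to the population prior employment history mix: 0.453·314/487 + 0.547·11/73 = 0.375.

0.37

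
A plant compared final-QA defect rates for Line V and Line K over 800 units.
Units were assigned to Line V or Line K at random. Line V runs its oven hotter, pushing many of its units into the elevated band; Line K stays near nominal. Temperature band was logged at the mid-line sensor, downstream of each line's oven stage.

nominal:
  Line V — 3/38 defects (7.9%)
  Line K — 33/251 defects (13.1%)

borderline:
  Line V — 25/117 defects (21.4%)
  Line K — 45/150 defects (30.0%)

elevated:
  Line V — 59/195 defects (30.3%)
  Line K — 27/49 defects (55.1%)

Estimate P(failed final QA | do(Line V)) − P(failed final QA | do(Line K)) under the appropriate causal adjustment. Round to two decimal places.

In-process temperature band here is a post-treatment variable shaped by the line; conditioning on it would introduce bias rather than remove it. The overall comparison is the causal one.
The causal difference is the pooled difference: 0.249 − 0.233 = +0.015.

+0.02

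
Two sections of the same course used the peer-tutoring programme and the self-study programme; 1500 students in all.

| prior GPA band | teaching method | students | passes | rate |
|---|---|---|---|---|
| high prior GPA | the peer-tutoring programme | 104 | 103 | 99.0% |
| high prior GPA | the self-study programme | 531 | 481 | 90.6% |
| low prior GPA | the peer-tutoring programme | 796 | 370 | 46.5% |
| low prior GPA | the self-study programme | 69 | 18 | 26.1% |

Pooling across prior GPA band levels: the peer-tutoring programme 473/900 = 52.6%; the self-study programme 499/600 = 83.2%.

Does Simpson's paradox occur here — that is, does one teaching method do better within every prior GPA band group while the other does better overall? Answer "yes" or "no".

yes

Within each prior GPA band level (high prior GPA 99.0% vs 90.6%; low prior GPA 46.5% vs 26.1%), the peer-tutoring programme has the higher rate every time. Pooled: 52.6% vs 83.2% — the self-study programme has the higher rate overall. The two comparisons disagree.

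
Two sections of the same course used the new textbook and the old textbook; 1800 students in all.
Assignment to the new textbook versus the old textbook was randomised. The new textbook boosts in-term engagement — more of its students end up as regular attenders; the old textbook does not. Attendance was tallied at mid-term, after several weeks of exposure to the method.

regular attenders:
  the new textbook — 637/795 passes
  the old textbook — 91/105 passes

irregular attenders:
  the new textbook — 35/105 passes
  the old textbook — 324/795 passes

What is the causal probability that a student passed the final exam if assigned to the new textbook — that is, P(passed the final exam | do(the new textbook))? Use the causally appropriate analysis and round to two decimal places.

The stratified and pooled comparisons disagree (the old textbook wins within each mid-term attendance; the new textbook wins overall), so the answer turns on the causal role of mid-term attendance.
Mid-term attendance here is a post-treatment variable shaped by the teaching method; conditioning on it would introduce bias rather than remove it. The overall comparison is the causal one.
So P(outcome | do(the new textbook)) is just the pooled rate for the new textbook: 672/900 = 0.747.

0.75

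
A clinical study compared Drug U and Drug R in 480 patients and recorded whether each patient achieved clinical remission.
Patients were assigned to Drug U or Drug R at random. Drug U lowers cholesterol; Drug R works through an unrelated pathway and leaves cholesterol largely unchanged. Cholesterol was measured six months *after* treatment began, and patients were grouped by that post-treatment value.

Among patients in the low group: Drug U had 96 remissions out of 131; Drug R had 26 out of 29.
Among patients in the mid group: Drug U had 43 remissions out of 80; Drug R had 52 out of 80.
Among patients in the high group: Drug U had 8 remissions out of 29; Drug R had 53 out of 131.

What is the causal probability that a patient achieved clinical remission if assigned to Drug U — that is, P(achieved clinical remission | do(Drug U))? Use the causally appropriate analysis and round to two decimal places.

The cholesterol-specific comparison favours Drug R throughout, but the pooled figures favour Drug U. The question is whether to condition on cholesterol.
Stratifying would compare drugs among patients the drugs themselves sorted into cholesterol groups — a form of selection on an intermediate. The unconditioned pooled rates give the total causal effect.
So P(outcome | do(Drug U)) is just the pooled rate for Drug U: 147/240 = 0.613.

0.61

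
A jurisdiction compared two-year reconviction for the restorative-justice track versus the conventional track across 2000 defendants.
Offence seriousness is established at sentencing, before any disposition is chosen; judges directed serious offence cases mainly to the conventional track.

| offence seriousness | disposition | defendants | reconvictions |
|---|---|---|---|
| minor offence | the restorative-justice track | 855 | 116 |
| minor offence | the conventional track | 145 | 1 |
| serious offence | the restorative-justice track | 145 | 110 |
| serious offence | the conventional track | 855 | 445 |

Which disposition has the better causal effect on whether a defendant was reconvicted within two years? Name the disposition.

Offence seriousness is set before the disposition has any effect — it is not caused by the disposition — and it independently drives the outcome. That makes it a confounder, so the causal comparison is within offence seriousness levels.
Within each level — minor offence: 13.6% vs 0.7%; serious offence: 75.9% vs 52.0% — the conventional track is lower every time.

the conventional track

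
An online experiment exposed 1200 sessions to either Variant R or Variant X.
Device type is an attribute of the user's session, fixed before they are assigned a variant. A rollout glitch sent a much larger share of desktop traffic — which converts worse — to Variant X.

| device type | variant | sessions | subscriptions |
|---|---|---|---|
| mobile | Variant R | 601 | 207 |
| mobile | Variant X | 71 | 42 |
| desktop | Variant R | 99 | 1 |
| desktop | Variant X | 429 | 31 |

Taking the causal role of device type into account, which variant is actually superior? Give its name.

The device type-specific comparison favours Variant X throughout, but the pooled figures favour Variant R. The question is whether to condition on device type.
The imbalance in device type arose from how sessions were allocated, not from anything the variant did; and device type independently affects the outcome. The pooled gap is confounded — condition on device type.
Within each level — mobile: 34.4% vs 59.2%; desktop: 1.0% vs 7.2% — Variant X is higher every time.

Variant X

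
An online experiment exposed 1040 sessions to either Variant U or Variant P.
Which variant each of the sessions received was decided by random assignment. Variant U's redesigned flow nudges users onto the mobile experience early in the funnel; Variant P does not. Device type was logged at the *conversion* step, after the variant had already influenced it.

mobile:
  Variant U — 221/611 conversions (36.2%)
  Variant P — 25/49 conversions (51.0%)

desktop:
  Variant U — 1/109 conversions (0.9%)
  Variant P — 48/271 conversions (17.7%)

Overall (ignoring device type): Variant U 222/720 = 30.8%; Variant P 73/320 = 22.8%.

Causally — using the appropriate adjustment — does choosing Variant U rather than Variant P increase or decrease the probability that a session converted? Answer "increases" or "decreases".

increases

Device type is recorded after the variant and is itself shifted by it — it sits on the causal path from variant to outcome. Conditioning on a mediator would strip out part of the effect we want; the pooled comparison gives the total causal effect.
Pooled: Variant U 30.8% vs Variant P 22.8%; Variant U is higher overall.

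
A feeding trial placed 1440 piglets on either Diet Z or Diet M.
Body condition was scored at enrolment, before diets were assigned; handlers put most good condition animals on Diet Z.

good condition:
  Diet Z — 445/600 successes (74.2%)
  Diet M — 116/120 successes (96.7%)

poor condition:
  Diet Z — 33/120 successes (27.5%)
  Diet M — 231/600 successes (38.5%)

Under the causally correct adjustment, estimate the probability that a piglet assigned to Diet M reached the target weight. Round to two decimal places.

Since starting body condition is a pre-existing factor (not a product of the diet) and it affects the outcome on its own, it is a confounder. The stratified rates, not the pooled rate, identify the causal effect.
Standardising Diet M to the population starting body condition mix: 0.500·116/120 + 0.500·231/600 = 0.676.

0.68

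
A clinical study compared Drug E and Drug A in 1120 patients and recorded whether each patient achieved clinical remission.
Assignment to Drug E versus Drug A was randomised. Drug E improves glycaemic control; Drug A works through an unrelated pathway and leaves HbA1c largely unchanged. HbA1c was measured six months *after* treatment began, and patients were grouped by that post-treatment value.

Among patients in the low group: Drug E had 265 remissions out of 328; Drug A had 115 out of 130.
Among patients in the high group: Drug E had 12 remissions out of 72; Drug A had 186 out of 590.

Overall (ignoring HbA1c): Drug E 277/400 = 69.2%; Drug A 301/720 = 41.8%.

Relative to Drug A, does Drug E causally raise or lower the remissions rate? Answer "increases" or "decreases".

The stratified and pooled comparisons disagree (Drug A wins within each HbA1c; Drug E wins overall), so the answer turns on the causal role of HbA1c.
HbA1c is recorded after the drug and is itself shifted by it — it sits on the causal path from drug to outcome. Conditioning on a mediator would strip out part of the effect we want; the pooled comparison gives the total causal effect.
Pooled: Drug E 69.2% vs Drug A 41.8%; Drug E is higher overall.

increases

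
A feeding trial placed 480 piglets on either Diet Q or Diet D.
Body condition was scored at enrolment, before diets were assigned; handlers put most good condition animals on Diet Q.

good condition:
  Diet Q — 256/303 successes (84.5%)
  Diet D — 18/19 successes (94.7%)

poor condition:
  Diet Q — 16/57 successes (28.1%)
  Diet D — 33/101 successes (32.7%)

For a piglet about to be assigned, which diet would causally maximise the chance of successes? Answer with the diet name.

Diet D is higher inside every starting body condition stratum but Diet Q is higher in aggregate. Whether to stratify depends on how starting body condition relates to the diet.
Here starting body condition is a common cause — it drives both which diet a case falls under and the outcome. The crude comparison mixes populations; the stratum-specific rates are the causally relevant ones.
Within each level — good condition: 84.5% vs 94.7%; poor condition: 28.1% vs 32.7% — Diet D is higher every time.

Diet D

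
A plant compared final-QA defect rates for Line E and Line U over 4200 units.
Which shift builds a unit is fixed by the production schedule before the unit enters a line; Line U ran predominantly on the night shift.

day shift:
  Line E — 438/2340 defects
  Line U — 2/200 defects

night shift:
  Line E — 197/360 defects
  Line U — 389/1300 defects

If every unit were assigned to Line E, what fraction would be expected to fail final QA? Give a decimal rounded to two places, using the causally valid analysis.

0.33

Shift satisfies the back-door criterion: it is not a descendant of the line, and it blocks the spurious path from line to outcome. Adjusting for it (i.e., using the within-shift rates) gives the causal effect.
Standardising Line E to the population shift mix: 0.605·438/2340 + 0.395·197/360 = 0.329.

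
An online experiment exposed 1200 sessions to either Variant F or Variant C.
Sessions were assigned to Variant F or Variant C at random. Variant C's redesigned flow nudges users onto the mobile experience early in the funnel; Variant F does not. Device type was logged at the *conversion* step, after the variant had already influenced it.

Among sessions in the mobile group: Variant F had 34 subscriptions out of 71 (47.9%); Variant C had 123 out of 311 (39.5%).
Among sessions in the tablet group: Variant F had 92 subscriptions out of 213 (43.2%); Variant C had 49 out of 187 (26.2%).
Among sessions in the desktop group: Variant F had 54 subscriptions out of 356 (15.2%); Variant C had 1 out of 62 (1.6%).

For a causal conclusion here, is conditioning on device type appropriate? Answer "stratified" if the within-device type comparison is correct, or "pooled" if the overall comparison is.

Variant F is higher inside every device type stratum but Variant C is higher in aggregate. Whether to stratify depends on how device type relates to the variant.
The distribution of device type is itself part of what the variant does — it is an intermediate outcome. Holding it fixed would remove that part of the effect; the total effect is the pooled difference.
Pooled: Variant F 28.1% vs Variant C 30.9%; Variant C is higher overall.

pooled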